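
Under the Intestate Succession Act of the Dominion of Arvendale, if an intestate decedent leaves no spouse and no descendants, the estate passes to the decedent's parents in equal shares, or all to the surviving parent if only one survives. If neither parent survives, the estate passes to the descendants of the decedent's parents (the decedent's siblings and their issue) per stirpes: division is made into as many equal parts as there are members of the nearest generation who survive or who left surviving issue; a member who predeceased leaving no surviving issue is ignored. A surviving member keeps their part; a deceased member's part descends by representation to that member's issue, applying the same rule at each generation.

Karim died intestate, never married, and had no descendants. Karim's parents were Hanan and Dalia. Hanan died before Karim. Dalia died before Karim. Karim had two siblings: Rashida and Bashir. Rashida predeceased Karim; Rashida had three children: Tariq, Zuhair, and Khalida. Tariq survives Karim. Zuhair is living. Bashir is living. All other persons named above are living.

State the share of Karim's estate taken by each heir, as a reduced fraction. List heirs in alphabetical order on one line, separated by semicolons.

Bashir 1/2; Khalida 1/6; Tariq 1/6; Zuhair 1/6

Neither parent survives and there are no descendants, so the estate passes to Karim's siblings and their issue per stirpes.
The estate is divided into 2 equal shares of 1/2 among Rashida, Bashir.
Rashida predeceased; the 1/2 allotted to Rashida's branch passes to Rashida's issue by representation.
The 1/2 is divided into 3 equal shares of 1/6 among Tariq, Zuhair, Khalida.
Tariq is living and takes 1/6.
Zuhair is living and takes 1/6.
Khalida is living and takes 1/6.
Bashir is living and takes 1/2.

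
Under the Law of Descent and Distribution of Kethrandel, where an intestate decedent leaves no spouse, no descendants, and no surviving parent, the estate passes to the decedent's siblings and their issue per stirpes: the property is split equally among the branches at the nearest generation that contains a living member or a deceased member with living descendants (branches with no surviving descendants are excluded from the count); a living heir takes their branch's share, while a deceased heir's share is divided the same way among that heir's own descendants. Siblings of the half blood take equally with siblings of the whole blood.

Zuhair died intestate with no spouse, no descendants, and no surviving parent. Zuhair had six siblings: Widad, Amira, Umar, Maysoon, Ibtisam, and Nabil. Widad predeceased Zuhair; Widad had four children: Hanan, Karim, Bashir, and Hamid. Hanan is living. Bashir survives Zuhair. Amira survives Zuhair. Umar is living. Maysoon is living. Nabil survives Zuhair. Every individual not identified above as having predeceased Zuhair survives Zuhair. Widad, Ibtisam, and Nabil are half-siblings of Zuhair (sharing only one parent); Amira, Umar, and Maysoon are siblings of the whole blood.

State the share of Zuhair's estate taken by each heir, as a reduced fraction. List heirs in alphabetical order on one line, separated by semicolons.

Amira 1/6; Bashir 1/24; Hamid 1/24; Hanan 1/24; Ibtisam 1/6; Karim 1/24; Maysoon 1/6; Nabil 1/6; Umar 1/6

No spouse, descendants, or parent survives, so the estate passes to Zuhair's siblings per stirpes.
Half-blood and whole-blood siblings take equally under the stated rule.
The estate is divided into 6 equal shares of 1/6 among Widad, Amira, Umar, Maysoon, Ibtisam, Nabil.
Widad predeceased; the 1/6 allotted to Widad's branch passes to Widad's issue by representation.
The 1/6 is divided into 4 equal shares of 1/24 among Hanan, Karim, Bashir, Hamid.
Hanan is living and takes 1/24.
Karim is living and takes 1/24.
Bashir is living and takes 1/24.
Hamid is living and takes 1/24.
Amira is living and takes 1/6.
Umar is living and takes 1/6.
Maysoon is living and takes 1/6.
Ibtisam is living and takes 1/6.
Nabil is living and takes 1/6.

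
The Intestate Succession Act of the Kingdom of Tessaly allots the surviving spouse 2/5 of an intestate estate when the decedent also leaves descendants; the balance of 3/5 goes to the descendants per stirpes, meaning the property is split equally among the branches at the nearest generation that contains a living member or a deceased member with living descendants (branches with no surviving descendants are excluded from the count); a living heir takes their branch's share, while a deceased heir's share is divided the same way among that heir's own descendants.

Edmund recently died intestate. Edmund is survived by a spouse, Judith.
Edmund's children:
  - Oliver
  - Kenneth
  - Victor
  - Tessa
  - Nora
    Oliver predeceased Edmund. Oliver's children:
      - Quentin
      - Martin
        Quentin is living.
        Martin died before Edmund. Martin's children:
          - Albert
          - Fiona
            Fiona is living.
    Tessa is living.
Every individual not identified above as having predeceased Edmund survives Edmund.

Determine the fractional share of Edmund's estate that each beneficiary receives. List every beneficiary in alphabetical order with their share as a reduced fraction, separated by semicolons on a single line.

Judith, as surviving spouse, takes 2/5.
The remaining 3/5 passes to Edmund's descendants per stirpes.
The 3/5 is divided into 5 equal shares of 3/25 among Oliver, Kenneth, Victor, Tessa, Nora.
Oliver predeceased; the 3/25 allotted to Oliver's branch passes to Oliver's issue by representation.
The 3/25 is divided into 2 equal shares of 3/50 among Quentin, Martin.
Quentin is living and takes 3/50.
Martin predeceased; the 3/50 allotted to Martin's branch passes to Martin's issue by representation.
The 3/50 is divided into 2 equal shares of 3/100 among Albert, Fiona.
Albert is living and takes 3/100.
Fiona is living and takes 3/100.
Kenneth is living and takes 3/25.
Victor is living and takes 3/25.
Tessa is living and takes 3/25.
Nora is living and takes 3/25.

Albert 3/100; Fiona 3/100; Judith 2/5; Kenneth 3/25; Nora 3/25; Quentin 3/50; Tessa 3/25; Victor 3/25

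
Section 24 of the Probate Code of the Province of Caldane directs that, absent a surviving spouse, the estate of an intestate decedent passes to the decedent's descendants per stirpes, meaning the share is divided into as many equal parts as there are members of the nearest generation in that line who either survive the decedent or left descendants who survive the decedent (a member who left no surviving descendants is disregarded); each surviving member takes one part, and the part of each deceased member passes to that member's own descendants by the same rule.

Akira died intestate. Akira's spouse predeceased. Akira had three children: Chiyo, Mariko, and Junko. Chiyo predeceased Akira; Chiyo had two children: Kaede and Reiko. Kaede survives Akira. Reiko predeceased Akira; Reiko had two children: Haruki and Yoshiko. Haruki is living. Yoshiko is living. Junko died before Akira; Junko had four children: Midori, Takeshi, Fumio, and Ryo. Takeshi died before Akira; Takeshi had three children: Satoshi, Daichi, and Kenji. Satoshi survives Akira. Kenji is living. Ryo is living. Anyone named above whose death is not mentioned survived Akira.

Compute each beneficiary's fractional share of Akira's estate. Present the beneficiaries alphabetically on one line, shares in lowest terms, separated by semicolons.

Daichi 1/36; Fumio 1/12; Haruki 1/12; Kaede 1/6; Kenji 1/36; Mariko 1/3; Midori 1/12; Ryo 1/12; Satoshi 1/36; Yoshiko 1/12

There is no surviving spouse, so the entire estate passes to Akira's descendants per stirpes.
The estate is divided into 3 equal shares of 1/3 among Chiyo, Mariko, Junko.
Chiyo predeceased; the 1/3 allotted to Chiyo's branch passes to Chiyo's issue by representation.
The 1/3 is divided into 2 equal shares of 1/6 among Kaede, Reiko.
Kaede is living and takes 1/6.
Reiko predeceased; the 1/6 allotted to Reiko's branch passes to Reiko's issue by representation.
The 1/6 is divided into 2 equal shares of 1/12 among Haruki, Yoshiko.
Haruki is living and takes 1/12.
Yoshiko is living and takes 1/12.
Mariko is living and takes 1/3.
Junko predeceased; the 1/3 allotted to Junko's branch passes to Junko's issue by representation.
The 1/3 is divided into 4 equal shares of 1/12 among Midori, Takeshi, Fumio, Ryo.
Midori is living and takes 1/12.
Takeshi predeceased; the 1/12 allotted to Takeshi's branch passes to Takeshi's issue by representation.
The 1/12 is divided into 3 equal shares of 1/36 among Satoshi, Daichi, Kenji.
Satoshi is living and takes 1/36.
Daichi is living and takes 1/36.
Kenji is living and takes 1/36.
Fumio is living and takes 1/12.
Ryo is living and takes 1/12.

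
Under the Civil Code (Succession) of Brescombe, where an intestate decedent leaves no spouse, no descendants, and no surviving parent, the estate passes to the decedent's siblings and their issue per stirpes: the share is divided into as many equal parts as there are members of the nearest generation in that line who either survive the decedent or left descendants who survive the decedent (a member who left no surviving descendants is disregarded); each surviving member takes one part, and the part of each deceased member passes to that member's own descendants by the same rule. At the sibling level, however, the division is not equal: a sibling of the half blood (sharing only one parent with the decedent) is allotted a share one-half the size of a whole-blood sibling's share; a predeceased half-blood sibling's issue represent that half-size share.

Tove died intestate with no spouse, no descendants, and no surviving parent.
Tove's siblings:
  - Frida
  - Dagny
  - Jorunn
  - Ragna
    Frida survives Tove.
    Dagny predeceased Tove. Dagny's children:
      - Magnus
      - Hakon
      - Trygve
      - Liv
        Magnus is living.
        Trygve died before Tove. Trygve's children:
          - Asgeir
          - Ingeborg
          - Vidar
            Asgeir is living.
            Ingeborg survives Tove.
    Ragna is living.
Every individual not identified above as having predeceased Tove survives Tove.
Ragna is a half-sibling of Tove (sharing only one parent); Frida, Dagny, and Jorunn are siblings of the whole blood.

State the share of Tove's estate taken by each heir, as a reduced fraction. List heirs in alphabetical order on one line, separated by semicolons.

Asgeir 1/42; Frida 2/7; Hakon 1/14; Ingeborg 1/42; Jorunn 2/7; Liv 1/14; Magnus 1/14; Ragna 1/7; Vidar 1/42

No spouse, descendants, or parent survives, so the estate passes to Tove's siblings per stirpes.
Half-blood siblings count for one-half the weight of whole-blood siblings at the initial division.
Dividing 1 in proportion to weights (total weight 7/2): Frida (weight 1) → 2/7; Dagny (weight 1) → 2/7; Jorunn (weight 1) → 2/7; Ragna (weight 1/2) → 1/7.
Frida is living and takes 2/7.
Dagny predeceased; the 2/7 allotted to Dagny's branch passes to Dagny's issue by representation.
The 2/7 is divided into 4 equal shares of 1/14 among Magnus, Hakon, Trygve, Liv.
Magnus is living and takes 1/14.
Hakon is living and takes 1/14.
Trygve predeceased; the 1/14 allotted to Trygve's branch passes to Trygve's issue by representation.
The 1/14 is divided into 3 equal shares of 1/42 among Asgeir, Ingeborg, Vidar.
Asgeir is living and takes 1/42.
Ingeborg is living and takes 1/42.
Vidar is living and takes 1/42.
Liv is living and takes 1/14.
Jorunn is living and takes 2/7.
Ragna is living and takes 1/7.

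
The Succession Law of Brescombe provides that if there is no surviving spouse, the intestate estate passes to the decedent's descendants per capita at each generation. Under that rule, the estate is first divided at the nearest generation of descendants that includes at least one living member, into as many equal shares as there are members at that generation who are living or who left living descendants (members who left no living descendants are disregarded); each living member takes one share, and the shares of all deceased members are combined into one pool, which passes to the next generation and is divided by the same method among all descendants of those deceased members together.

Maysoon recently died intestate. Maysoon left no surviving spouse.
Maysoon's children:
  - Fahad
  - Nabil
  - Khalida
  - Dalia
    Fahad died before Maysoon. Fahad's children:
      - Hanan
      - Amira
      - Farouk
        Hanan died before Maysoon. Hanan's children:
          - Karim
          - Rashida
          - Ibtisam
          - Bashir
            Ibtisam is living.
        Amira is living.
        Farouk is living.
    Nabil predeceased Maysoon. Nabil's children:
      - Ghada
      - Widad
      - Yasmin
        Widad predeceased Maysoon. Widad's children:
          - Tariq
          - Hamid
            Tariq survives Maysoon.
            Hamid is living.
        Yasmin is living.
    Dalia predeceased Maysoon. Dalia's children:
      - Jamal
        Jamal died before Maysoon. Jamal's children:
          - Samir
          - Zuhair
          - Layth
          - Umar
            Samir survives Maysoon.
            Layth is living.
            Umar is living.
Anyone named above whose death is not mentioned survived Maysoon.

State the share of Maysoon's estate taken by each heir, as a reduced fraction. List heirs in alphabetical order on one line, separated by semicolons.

Amira 3/28; Bashir 9/280; Farouk 3/28; Ghada 3/28; Hamid 9/280; Ibtisam 9/280; Karim 9/280; Khalida 1/4; Layth 9/280; Rashida 9/280; Samir 9/280; Tariq 9/280; Umar 9/280; Yasmin 3/28; Zuhair 9/280

There is no surviving spouse, so the entire estate passes to Maysoon's descendants per capita at each generation.
At generation 1 (Fahad, Nabil, Khalida, Dalia) there are 4 shares of (1)/4 = 1/4 each.
Living: Khalida — each takes 1/4.
Deceased: Fahad, Nabil, and Dalia. Their combined 3/4 is pooled and carried to generation 2.
At generation 2 (Hanan, Amira, Farouk, Ghada, Widad, Yasmin, Jamal) there are 7 shares of (3/4)/7 = 3/28 each.
Living: Amira, Farouk, Ghada, and Yasmin — each takes 3/28.
Deceased: Hanan, Widad, and Jamal. Their combined 9/28 is pooled and carried to generation 3.
At generation 3 (Karim, Rashida, Ibtisam, Bashir, Tariq, Hamid, Samir, Zuhair, Layth, Umar) there are 10 shares of (9/28)/10 = 9/280 each.
Living: Karim, Rashida, Ibtisam, Bashir, Tariq, Hamid, Samir, Zuhair, Layth, and Umar — each takes 9/280.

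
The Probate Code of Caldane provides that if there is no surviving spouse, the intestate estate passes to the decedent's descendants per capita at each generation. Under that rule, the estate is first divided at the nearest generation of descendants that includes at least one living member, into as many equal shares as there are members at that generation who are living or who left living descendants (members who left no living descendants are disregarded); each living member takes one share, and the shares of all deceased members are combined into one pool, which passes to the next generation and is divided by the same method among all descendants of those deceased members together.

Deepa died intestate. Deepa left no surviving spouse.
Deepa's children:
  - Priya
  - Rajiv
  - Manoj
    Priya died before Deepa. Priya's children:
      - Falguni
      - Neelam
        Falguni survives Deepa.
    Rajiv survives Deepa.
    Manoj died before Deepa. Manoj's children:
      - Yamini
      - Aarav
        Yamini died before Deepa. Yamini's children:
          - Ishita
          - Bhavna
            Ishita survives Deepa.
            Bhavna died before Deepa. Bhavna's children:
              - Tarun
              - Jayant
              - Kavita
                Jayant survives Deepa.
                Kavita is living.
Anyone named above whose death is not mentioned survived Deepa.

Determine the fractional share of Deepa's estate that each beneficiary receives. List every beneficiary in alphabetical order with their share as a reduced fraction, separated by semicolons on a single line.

Aarav 1/6; Falguni 1/6; Ishita 1/12; Jayant 1/36; Kavita 1/36; Neelam 1/6; Rajiv 1/3; Tarun 1/36

There is no surviving spouse, so the entire estate passes to Deepa's descendants per capita at each generation.
At generation 1 (Priya, Rajiv, Manoj) there are 3 shares of (1)/3 = 1/3 each.
Living: Rajiv — each takes 1/3.
Deceased: Priya and Manoj. Their combined 2/3 is pooled and carried to generation 2.
At generation 2 (Falguni, Neelam, Yamini, Aarav) there are 4 shares of (2/3)/4 = 1/6 each.
Living: Falguni, Neelam, and Aarav — each takes 1/6.
Deceased: Yamini. That 1/6 share is carried to generation 3.
At generation 3 (Ishita, Bhavna) there are 2 shares of (1/6)/2 = 1/12 each.
Living: Ishita — each takes 1/12.
Deceased: Bhavna. That 1/12 share is carried to generation 4.
At generation 4 (Tarun, Jayant, Kavita) there are 3 shares of (1/12)/3 = 1/36 each.
Living: Tarun, Jayant, and Kavita — each takes 1/36.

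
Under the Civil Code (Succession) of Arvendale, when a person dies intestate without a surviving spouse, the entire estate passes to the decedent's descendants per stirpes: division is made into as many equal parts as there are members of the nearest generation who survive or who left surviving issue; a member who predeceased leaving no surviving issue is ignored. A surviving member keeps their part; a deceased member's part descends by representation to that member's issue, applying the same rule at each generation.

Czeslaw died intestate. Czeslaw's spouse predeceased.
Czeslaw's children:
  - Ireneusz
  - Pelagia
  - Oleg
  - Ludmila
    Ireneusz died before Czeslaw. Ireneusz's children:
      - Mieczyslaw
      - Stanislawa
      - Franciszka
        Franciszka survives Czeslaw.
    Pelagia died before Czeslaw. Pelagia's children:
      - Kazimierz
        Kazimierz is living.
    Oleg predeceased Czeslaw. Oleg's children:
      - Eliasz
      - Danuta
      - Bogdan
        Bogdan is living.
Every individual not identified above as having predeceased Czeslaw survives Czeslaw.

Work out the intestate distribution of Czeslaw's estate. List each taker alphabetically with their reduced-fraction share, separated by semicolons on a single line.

Bogdan 1/12; Danuta 1/12; Eliasz 1/12; Franciszka 1/12; Kazimierz 1/4; Ludmila 1/4; Mieczyslaw 1/12; Stanislawa 1/12

There is no surviving spouse, so the entire estate passes to Czeslaw's descendants per stirpes.
The estate is divided into 4 equal shares of 1/4 among Ireneusz, Pelagia, Oleg, Ludmila.
Ireneusz predeceased; the 1/4 allotted to Ireneusz's branch passes to Ireneusz's issue by representation.
The 1/4 is divided into 3 equal shares of 1/12 among Mieczyslaw, Stanislawa, Franciszka.
Mieczyslaw is living and takes 1/12.
Stanislawa is living and takes 1/12.
Franciszka is living and takes 1/12.
Pelagia predeceased; the 1/4 allotted to Pelagia's branch passes to Pelagia's issue by representation.
Kazimierz is the sole taker at this level and receives the full 1/4.
Oleg predeceased; the 1/4 allotted to Oleg's branch passes to Oleg's issue by representation.
The 1/4 is divided into 3 equal shares of 1/12 among Eliasz, Danuta, Bogdan.
Eliasz is living and takes 1/12.
Danuta is living and takes 1/12.
Bogdan is living and takes 1/12.
Ludmila is living and takes 1/4.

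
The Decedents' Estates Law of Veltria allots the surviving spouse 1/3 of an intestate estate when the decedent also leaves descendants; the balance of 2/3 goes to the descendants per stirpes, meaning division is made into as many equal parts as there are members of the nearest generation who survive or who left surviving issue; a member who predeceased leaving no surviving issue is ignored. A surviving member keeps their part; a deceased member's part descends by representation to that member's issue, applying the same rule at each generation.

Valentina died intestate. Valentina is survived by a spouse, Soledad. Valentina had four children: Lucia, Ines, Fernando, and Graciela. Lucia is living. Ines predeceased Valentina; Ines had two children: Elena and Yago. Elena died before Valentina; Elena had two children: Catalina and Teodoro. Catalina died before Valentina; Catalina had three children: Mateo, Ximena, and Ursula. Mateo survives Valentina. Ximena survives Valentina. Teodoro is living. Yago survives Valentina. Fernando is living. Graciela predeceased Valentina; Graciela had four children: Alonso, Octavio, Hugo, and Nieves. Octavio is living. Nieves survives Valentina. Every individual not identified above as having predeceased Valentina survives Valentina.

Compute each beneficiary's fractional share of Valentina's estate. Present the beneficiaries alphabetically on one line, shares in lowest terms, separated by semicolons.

Alonso 1/24; Fernando 1/6; Hugo 1/24; Lucia 1/6; Mateo 1/72; Nieves 1/24; Octavio 1/24; Soledad 1/3; Teodoro 1/24; Ursula 1/72; Ximena 1/72; Yago 1/12

Soledad, as surviving spouse, takes 1/3.
The remaining 2/3 passes to Valentina's descendants per stirpes.
The 2/3 is divided into 4 equal shares of 1/6 among Lucia, Ines, Fernando, Graciela.
Lucia is living and takes 1/6.
Ines predeceased; the 1/6 allotted to Ines's branch passes to Ines's issue by representation.
The 1/6 is divided into 2 equal shares of 1/12 among Elena, Yago.
Elena predeceased; the 1/12 allotted to Elena's branch passes to Elena's issue by representation.
The 1/12 is divided into 2 equal shares of 1/24 among Catalina, Teodoro.
Catalina predeceased; the 1/24 allotted to Catalina's branch passes to Catalina's issue by representation.
The 1/24 is divided into 3 equal shares of 1/72 among Mateo, Ximena, Ursula.
Mateo is living and takes 1/72.
Ximena is living and takes 1/72.
Ursula is living and takes 1/72.
Teodoro is living and takes 1/24.
Yago is living and takes 1/12.
Fernando is living and takes 1/6.
Graciela predeceased; the 1/6 allotted to Graciela's branch passes to Graciela's issue by representation.
The 1/6 is divided into 4 equal shares of 1/24 among Alonso, Octavio, Hugo, Nieves.
Alonso is living and takes 1/24.
Octavio is living and takes 1/24.
Hugo is living and takes 1/24.
Nieves is living and takes 1/24.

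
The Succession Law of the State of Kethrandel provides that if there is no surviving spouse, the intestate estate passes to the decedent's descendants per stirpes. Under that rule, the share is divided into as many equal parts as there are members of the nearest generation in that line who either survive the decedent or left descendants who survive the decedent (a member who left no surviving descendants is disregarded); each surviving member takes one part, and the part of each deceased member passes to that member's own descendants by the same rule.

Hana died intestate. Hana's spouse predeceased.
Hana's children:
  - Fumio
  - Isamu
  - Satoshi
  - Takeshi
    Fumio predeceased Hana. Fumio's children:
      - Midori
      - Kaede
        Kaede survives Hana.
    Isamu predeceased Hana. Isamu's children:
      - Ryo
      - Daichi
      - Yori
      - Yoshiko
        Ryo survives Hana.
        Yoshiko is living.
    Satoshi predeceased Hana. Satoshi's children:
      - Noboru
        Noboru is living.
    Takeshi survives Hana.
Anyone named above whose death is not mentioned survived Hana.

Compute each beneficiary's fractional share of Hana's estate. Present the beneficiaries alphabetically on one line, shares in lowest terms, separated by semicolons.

There is no surviving spouse, so the entire estate passes to Hana's descendants per stirpes.
The estate is divided into 4 equal shares of 1/4 among Fumio, Isamu, Satoshi, Takeshi.
Fumio predeceased; the 1/4 allotted to Fumio's branch passes to Fumio's issue by representation.
The 1/4 is divided into 2 equal shares of 1/8 among Midori, Kaede.
Midori is living and takes 1/8.
Kaede is living and takes 1/8.
Isamu predeceased; the 1/4 allotted to Isamu's branch passes to Isamu's issue by representation.
The 1/4 is divided into 4 equal shares of 1/16 among Ryo, Daichi, Yori, Yoshiko.
Ryo is living and takes 1/16.
Daichi is living and takes 1/16.
Yori is living and takes 1/16.
Yoshiko is living and takes 1/16.
Satoshi predeceased; the 1/4 allotted to Satoshi's branch passes to Satoshi's issue by representation.
Noboru is the sole taker at this level and receives the full 1/4.
Takeshi is living and takes 1/4.

Daichi 1/16; Kaede 1/8; Midori 1/8; Noboru 1/4; Ryo 1/16; Takeshi 1/4; Yori 1/16; Yoshiko 1/16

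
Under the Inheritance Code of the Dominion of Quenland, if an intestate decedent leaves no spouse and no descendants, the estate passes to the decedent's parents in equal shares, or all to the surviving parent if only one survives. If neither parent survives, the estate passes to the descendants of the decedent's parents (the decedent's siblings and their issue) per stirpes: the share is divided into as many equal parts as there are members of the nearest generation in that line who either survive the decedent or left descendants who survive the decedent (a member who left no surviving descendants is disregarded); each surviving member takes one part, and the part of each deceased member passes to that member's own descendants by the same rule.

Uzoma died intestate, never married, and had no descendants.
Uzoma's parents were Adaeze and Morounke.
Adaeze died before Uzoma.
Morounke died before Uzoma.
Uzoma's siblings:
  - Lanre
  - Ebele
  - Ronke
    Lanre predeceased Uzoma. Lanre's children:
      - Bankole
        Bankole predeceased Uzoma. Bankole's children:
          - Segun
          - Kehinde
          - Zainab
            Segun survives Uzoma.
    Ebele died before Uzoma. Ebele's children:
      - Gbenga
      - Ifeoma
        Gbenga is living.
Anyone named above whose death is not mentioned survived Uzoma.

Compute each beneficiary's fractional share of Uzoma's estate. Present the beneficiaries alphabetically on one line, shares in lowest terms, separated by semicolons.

Neither parent survives and there are no descendants, so the estate passes to Uzoma's siblings and their issue per stirpes.
The estate is divided into 3 equal shares of 1/3 among Lanre, Ebele, Ronke.
Lanre predeceased; the 1/3 allotted to Lanre's branch passes to Lanre's issue by representation.
Bankole's line is the sole branch at this level, so the full 1/3 passes to Bankole's issue by representation.
The 1/3 is divided into 3 equal shares of 1/9 among Segun, Kehinde, Zainab.
Segun is living and takes 1/9.
Kehinde is living and takes 1/9.
Zainab is living and takes 1/9.
Ebele predeceased; the 1/3 allotted to Ebele's branch passes to Ebele's issue by representation.
The 1/3 is divided into 2 equal shares of 1/6 among Gbenga, Ifeoma.
Gbenga is living and takes 1/6.
Ifeoma is living and takes 1/6.
Ronke is living and takes 1/3.

Gbenga 1/6; Ifeoma 1/6; Kehinde 1/9; Ronke 1/3; Segun 1/9; Zainab 1/9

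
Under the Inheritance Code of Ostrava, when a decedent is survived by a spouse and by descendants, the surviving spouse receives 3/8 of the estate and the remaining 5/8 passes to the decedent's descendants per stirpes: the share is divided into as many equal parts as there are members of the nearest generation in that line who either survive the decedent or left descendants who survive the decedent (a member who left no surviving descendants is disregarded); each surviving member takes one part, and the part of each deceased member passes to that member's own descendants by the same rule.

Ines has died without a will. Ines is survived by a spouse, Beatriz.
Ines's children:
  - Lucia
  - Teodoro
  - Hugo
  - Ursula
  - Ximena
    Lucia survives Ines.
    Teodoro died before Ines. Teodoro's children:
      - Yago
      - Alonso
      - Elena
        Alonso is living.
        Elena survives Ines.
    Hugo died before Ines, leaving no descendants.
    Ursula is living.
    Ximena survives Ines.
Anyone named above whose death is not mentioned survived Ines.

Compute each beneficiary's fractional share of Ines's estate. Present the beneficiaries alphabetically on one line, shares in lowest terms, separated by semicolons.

Alonso 5/96; Beatriz 3/8; Elena 5/96; Lucia 5/32; Ursula 5/32; Ximena 5/32; Yago 5/96

Beatriz, as surviving spouse, takes 3/8.
The remaining 5/8 passes to Ines's descendants per stirpes.
Hugo left no surviving issue, so that branch lapses and is disregarded.
The 5/8 is divided into 4 equal shares of 5/32 among Lucia, Teodoro, Ursula, Ximena.
Lucia is living and takes 5/32.
Teodoro predeceased; the 5/32 allotted to Teodoro's branch passes to Teodoro's issue by representation.
The 5/32 is divided into 3 equal shares of 5/96 among Yago, Alonso, Elena.
Yago is living and takes 5/96.
Alonso is living and takes 5/96.
Elena is living and takes 5/96.
Ursula is living and takes 5/32.
Ximena is living and takes 5/32.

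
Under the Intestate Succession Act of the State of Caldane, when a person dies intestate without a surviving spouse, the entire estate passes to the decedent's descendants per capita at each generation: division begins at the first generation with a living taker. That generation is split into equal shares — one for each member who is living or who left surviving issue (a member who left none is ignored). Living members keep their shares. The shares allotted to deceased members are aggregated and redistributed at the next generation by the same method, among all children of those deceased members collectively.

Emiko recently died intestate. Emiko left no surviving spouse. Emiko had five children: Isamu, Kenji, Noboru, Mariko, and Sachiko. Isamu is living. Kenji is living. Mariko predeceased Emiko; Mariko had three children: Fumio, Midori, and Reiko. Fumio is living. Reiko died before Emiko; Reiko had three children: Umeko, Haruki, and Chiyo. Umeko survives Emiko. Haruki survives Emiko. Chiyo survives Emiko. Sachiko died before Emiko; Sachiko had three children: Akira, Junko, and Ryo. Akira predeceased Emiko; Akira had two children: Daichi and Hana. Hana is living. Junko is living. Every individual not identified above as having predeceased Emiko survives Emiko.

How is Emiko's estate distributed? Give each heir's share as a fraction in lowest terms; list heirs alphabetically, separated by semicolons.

Chiyo 2/75; Daichi 2/75; Fumio 1/15; Hana 2/75; Haruki 2/75; Isamu 1/5; Junko 1/15; Kenji 1/5; Midori 1/15; Noboru 1/5; Ryo 1/15; Umeko 2/75

There is no surviving spouse, so the entire estate passes to Emiko's descendants per capita at each generation.
At generation 1 (Isamu, Kenji, Noboru, Mariko, Sachiko) there are 5 shares of (1)/5 = 1/5 each.
Living: Isamu, Kenji, and Noboru — each takes 1/5.
Deceased: Mariko and Sachiko. Their combined 2/5 is pooled and carried to generation 2.
At generation 2 (Fumio, Midori, Reiko, Akira, Junko, Ryo) there are 6 shares of (2/5)/6 = 1/15 each.
Living: Fumio, Midori, Junko, and Ryo — each takes 1/15.
Deceased: Reiko and Akira. Their combined 2/15 is pooled and carried to generation 3.
At generation 3 (Umeko, Haruki, Chiyo, Daichi, Hana) there are 5 shares of (2/15)/5 = 2/75 each.
Living: Umeko, Haruki, Chiyo, Daichi, and Hana — each takes 2/75.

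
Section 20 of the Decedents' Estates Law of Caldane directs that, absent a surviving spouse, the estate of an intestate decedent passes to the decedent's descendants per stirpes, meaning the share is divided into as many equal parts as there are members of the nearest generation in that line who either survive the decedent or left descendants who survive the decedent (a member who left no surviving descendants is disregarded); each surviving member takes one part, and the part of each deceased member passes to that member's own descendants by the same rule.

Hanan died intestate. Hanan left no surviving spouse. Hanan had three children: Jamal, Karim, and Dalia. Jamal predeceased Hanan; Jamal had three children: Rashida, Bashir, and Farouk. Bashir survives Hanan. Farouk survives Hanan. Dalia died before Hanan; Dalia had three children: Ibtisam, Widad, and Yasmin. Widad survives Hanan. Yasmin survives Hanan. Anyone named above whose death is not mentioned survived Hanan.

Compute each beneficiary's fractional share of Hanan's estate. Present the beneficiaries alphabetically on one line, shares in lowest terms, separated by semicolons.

There is no surviving spouse, so the entire estate passes to Hanan's descendants per stirpes.
The estate is divided into 3 equal shares of 1/3 among Jamal, Karim, Dalia.
Jamal predeceased; the 1/3 allotted to Jamal's branch passes to Jamal's issue by representation.
The 1/3 is divided into 3 equal shares of 1/9 among Rashida, Bashir, Farouk.
Rashida is living and takes 1/9.
Bashir is living and takes 1/9.
Farouk is living and takes 1/9.
Karim is living and takes 1/3.
Dalia predeceased; the 1/3 allotted to Dalia's branch passes to Dalia's issue by representation.
The 1/3 is divided into 3 equal shares of 1/9 among Ibtisam, Widad, Yasmin.
Ibtisam is living and takes 1/9.
Widad is living and takes 1/9.
Yasmin is living and takes 1/9.

Bashir 1/9; Farouk 1/9; Ibtisam 1/9; Karim 1/3; Rashida 1/9; Widad 1/9; Yasmin 1/9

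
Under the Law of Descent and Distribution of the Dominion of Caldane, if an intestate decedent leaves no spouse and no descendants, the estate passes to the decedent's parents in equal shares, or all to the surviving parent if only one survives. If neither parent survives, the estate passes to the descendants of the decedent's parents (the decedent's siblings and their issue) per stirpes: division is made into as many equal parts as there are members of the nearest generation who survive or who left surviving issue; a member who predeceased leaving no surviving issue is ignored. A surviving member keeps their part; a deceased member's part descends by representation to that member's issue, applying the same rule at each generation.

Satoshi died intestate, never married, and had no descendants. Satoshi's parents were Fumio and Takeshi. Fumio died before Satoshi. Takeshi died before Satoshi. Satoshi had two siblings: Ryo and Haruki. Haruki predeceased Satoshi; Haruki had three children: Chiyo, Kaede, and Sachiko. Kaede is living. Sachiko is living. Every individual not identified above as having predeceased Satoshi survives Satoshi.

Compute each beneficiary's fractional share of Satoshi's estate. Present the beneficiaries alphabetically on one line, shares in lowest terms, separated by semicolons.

Chiyo 1/6; Kaede 1/6; Ryo 1/2; Sachiko 1/6

Neither parent survives and there are no descendants, so the estate passes to Satoshi's siblings and their issue per stirpes.
The estate is divided into 2 equal shares of 1/2 among Ryo, Haruki.
Ryo is living and takes 1/2.
Haruki predeceased; the 1/2 allotted to Haruki's branch passes to Haruki's issue by representation.
The 1/2 is divided into 3 equal shares of 1/6 among Chiyo, Kaede, Sachiko.
Chiyo is living and takes 1/6.
Kaede is living and takes 1/6.
Sachiko is living and takes 1/6.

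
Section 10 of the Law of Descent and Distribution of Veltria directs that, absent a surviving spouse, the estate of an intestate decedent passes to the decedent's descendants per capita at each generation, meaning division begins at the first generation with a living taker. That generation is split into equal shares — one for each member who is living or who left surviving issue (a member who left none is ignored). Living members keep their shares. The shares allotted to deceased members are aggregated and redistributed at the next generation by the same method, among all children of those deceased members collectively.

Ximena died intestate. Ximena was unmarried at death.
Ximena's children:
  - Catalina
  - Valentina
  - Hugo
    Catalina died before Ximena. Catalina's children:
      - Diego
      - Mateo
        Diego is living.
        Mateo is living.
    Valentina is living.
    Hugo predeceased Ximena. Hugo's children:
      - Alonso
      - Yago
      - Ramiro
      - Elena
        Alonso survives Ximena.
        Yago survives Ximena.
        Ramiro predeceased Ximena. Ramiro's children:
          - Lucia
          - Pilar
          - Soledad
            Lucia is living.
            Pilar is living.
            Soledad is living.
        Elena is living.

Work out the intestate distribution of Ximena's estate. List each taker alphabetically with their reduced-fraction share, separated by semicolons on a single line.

There is no surviving spouse, so the entire estate passes to Ximena's descendants per capita at each generation.
At generation 1 (Catalina, Valentina, Hugo) there are 3 shares of (1)/3 = 1/3 each.
Living: Valentina — each takes 1/3.
Deceased: Catalina and Hugo. Their combined 2/3 is pooled and carried to generation 2.
At generation 2 (Diego, Mateo, Alonso, Yago, Ramiro, Elena) there are 6 shares of (2/3)/6 = 1/9 each.
Living: Diego, Mateo, Alonso, Yago, and Elena — each takes 1/9.
Deceased: Ramiro. That 1/9 share is carried to generation 3.
At generation 3 (Lucia, Pilar, Soledad) there are 3 shares of (1/9)/3 = 1/27 each.
Living: Lucia, Pilar, and Soledad — each takes 1/27.

Alonso 1/9; Diego 1/9; Elena 1/9; Lucia 1/27; Mateo 1/9; Pilar 1/27; Soledad 1/27; Valentina 1/3; Yago 1/9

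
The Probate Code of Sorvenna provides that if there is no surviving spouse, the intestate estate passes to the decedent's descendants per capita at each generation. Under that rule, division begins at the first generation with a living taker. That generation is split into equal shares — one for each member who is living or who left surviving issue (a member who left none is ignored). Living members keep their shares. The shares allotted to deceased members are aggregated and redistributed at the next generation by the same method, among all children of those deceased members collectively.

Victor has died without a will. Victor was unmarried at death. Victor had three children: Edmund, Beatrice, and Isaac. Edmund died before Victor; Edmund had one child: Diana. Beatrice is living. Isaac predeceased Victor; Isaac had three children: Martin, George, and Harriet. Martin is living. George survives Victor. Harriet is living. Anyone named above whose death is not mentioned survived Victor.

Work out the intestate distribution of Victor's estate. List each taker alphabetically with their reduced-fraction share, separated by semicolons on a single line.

Beatrice 1/3; Diana 1/6; George 1/6; Harriet 1/6; Martin 1/6

There is no surviving spouse, so the entire estate passes to Victor's descendants per capita at each generation.
At generation 1 (Edmund, Beatrice, Isaac) there are 3 shares of (1)/3 = 1/3 each.
Living: Beatrice — each takes 1/3.
Deceased: Edmund and Isaac. Their combined 2/3 is pooled and carried to generation 2.
At generation 2 (Diana, Martin, George, Harriet) there are 4 shares of (2/3)/4 = 1/6 each.
Living: Diana, Martin, George, and Harriet — each takes 1/6.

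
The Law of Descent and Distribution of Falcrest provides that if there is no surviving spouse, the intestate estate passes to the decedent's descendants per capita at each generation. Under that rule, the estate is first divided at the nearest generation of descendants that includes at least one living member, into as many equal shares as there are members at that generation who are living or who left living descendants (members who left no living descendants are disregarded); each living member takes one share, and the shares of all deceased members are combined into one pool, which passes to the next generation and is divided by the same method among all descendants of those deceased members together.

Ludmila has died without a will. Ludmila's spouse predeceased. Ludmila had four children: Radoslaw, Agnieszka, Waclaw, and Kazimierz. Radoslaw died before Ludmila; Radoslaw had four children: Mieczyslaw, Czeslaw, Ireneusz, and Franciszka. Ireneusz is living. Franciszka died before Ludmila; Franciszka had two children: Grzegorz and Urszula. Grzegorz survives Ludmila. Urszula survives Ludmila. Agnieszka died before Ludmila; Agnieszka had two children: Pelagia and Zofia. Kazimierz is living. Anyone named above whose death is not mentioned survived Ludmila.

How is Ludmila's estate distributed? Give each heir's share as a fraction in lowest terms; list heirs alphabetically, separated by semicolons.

Czeslaw 1/12; Grzegorz 1/24; Ireneusz 1/12; Kazimierz 1/4; Mieczyslaw 1/12; Pelagia 1/12; Urszula 1/24; Waclaw 1/4; Zofia 1/12

There is no surviving spouse, so the entire estate passes to Ludmila's descendants per capita at each generation.
At generation 1 (Radoslaw, Agnieszka, Waclaw, Kazimierz) there are 4 shares of (1)/4 = 1/4 each.
Living: Waclaw and Kazimierz — each takes 1/4.
Deceased: Radoslaw and Agnieszka. Their combined 1/2 is pooled and carried to generation 2.
At generation 2 (Mieczyslaw, Czeslaw, Ireneusz, Franciszka, Pelagia, Zofia) there are 6 shares of (1/2)/6 = 1/12 each.
Living: Mieczyslaw, Czeslaw, Ireneusz, Pelagia, and Zofia — each takes 1/12.
Deceased: Franciszka. That 1/12 share is carried to generation 3.
At generation 3 (Grzegorz, Urszula) there are 2 shares of (1/12)/2 = 1/24 each.
Living: Grzegorz and Urszula — each takes 1/24.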